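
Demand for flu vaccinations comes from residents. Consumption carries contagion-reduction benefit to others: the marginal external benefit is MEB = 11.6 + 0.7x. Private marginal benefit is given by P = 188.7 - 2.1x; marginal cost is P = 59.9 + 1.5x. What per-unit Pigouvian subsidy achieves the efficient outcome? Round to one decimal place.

subsidy = 45.5 per unit

Social marginal benefit = demand + MEB = 200.3 - 1.4x.
Set SMB = MC: 200.3 - 1.4x = 59.9 + 1.5x → x* = 48.4138.
The Pigouvian subsidy equals MEB at x*: 11.6 + 0.7×48.4138 = 45.4897.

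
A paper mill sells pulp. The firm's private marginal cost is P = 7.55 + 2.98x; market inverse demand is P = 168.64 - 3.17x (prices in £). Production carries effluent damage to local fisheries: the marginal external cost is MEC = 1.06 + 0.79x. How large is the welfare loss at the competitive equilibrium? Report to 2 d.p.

Market equilibrium (private): 7.55 + 2.98x = 168.64 - 3.17x → x_m = 26.1935.
Social marginal cost = private MC + MEC = 8.61 + 3.77x.
Set SMC = demand: 8.61 + 3.77x = 168.64 - 3.17x → x* = 23.0591.
The welfare-loss triangle has base |x_m − x*| and height MEC(x_m) (the vertical gap between SMC and demand is zero at x* and MEC at x_m).
DWL = ½ × 3.1344 × 21.7529 = 34.0911.

DWL = £34.09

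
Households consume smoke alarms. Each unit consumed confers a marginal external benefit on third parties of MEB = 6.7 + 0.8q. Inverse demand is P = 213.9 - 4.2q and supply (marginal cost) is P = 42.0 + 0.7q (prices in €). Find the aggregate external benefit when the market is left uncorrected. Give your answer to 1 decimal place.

Market equilibrium (private): 42.0 + 0.7q = 213.9 - 4.2q → q_m = 35.0816.
Total external benefit = ∫₀^{q_m} (6.7 + 0.8q) dq = 6.7×35.0816 + ½×0.8×35.0816² = 727.3342.

€727.3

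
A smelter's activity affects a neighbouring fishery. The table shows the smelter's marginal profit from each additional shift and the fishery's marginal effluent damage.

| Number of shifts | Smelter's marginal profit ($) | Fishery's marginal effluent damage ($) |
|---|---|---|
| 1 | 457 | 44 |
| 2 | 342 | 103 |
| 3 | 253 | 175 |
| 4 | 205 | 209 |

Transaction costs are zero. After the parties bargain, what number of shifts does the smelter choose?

3

Bargaining reaches the level where marginal profit last exceeds marginal effluent damage.
That holds through level 3 (253 ≥ 175) but not at 4 (205 < 209).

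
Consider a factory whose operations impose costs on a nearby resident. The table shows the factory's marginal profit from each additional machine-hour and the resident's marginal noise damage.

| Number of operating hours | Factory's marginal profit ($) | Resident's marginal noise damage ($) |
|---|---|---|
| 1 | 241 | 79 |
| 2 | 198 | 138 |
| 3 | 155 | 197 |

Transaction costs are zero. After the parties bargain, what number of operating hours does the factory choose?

2

Bargaining reaches the level where marginal profit last exceeds marginal noise damage.
That holds through level 2 (198 ≥ 138) but not at 3 (155 < 197).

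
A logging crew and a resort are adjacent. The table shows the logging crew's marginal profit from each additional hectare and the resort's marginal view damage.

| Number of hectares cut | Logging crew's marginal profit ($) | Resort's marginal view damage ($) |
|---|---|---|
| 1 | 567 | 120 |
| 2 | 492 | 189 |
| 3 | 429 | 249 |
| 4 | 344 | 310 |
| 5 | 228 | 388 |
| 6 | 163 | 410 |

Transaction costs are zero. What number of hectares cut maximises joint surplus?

Bargaining reaches the level where marginal profit last exceeds marginal view damage.
That holds through level 4 (344 ≥ 310) but not at 5 (228 < 388).

4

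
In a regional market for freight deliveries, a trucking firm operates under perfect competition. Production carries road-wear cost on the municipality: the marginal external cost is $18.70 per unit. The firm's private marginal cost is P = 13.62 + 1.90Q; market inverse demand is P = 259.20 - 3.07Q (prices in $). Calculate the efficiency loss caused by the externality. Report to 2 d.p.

Market equilibrium (private): 13.62 + 1.90Q = 259.20 - 3.07Q → Q_m = 49.4125.
Social marginal cost = private MC + MEC = 32.32 + 1.90Q.
Set SMC = demand: 32.32 + 1.90Q = 259.20 - 3.07Q → Q* = 45.6499.
The loss is the area between SMC and demand from Q* to Q_m; with linear curves that's a triangle of height MEC(Q_m).
DWL = ½ × 3.7626 × 18.7000 = 35.1803.

DWL = $35.18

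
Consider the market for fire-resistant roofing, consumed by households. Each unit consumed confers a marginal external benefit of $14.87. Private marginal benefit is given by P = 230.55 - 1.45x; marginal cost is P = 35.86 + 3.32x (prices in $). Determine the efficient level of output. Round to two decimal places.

x* = 43.93

Social marginal benefit = demand + MEB = 245.42 - 1.45x.
Set SMB = MC: 245.42 - 1.45x = 35.86 + 3.32x → x* = 43.9329.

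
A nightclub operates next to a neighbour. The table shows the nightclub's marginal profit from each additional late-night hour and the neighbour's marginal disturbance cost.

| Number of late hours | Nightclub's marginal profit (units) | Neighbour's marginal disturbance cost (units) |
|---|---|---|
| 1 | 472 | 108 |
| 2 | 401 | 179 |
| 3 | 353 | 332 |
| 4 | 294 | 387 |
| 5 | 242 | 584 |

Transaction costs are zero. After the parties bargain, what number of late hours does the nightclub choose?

Bargaining reaches the level where marginal profit last exceeds marginal disturbance cost.
That holds through level 3 (353 ≥ 332) but not at 4 (294 < 387).

3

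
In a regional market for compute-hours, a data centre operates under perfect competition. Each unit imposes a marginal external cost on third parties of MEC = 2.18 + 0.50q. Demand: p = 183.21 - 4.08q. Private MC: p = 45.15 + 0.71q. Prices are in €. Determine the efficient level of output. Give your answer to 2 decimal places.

q* = 25.69

Social marginal cost = private MC + MEC = 47.33 + 1.21q.
Set SMC = demand: 47.33 + 1.21q = 183.21 - 4.08q → q* = 25.6862.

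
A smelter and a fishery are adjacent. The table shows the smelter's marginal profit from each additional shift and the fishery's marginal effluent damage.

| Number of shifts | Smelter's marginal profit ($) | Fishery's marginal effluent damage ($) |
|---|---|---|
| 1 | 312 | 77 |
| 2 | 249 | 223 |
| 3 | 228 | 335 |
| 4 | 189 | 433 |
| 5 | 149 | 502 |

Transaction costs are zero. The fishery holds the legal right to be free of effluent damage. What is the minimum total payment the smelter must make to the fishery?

Efficient level: marginal profit ≥ marginal effluent damage through level 2, so k* = 2.
With the fishery holding the right, the smelter must at least compensate total damage at k*: 77 + 223 = 300.

$300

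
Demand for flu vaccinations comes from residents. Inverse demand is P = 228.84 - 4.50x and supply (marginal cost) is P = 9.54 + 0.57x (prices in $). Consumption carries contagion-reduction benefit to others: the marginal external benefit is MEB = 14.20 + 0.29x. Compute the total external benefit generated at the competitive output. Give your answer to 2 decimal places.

$885.50

Market equilibrium (private): 9.54 + 0.57x = 228.84 - 4.50x → x_m = 43.2544.
Total external benefit = ∫₀^{x_m} (14.20 + 0.29x) dx = 14.20×43.2544 + ½×0.29×43.2544² = 885.4992.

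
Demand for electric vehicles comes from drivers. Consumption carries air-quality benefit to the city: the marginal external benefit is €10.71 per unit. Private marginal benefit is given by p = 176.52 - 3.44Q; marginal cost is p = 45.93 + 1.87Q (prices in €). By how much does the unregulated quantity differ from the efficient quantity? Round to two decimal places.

2.02 units

Market equilibrium (private): 45.93 + 1.87Q = 176.52 - 3.44Q → Q_m = 24.5932.
Social marginal benefit = demand + MEB = 187.23 - 3.44Q.
Set SMB = MC: 187.23 - 3.44Q = 45.93 + 1.87Q → Q* = 26.6102.
Gap = |24.5932 − 26.6102| = 2.0170.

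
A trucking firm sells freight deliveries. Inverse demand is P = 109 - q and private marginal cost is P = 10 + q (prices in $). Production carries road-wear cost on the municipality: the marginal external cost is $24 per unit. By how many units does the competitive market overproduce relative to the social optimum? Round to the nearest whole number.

12 units

Market equilibrium (private): 10 + q = 109 - q → q_m = 49.5000.
Social marginal cost = private MC + MEC = 34 + q.
Set SMC = demand: 34 + q = 109 - q → q* = 37.5000.
Gap = |49.5000 − 37.5000| = 12.0000.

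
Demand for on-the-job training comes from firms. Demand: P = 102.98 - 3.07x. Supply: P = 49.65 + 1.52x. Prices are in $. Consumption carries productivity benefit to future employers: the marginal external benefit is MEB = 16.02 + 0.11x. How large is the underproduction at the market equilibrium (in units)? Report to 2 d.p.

Market equilibrium (private): 49.65 + 1.52x = 102.98 - 3.07x → x_m = 11.6187.
Social marginal benefit = demand + MEB = 119.00 - 2.96x.
Set SMB = MC: 119.00 - 2.96x = 49.65 + 1.52x → x* = 15.4799.
Gap = |11.6187 − 15.4799| = 3.8612.

3.86 units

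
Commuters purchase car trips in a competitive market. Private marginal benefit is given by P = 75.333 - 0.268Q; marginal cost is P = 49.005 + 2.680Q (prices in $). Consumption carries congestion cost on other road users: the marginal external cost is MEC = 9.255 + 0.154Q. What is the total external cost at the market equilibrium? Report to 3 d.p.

$88.796

Market equilibrium (private): 49.005 + 2.680Q = 75.333 - 0.268Q → Q_m = 8.9308.
Total external cost = ∫₀^{Q_m} (9.255 + 0.154Q) dQ = 9.255×8.9308 + ½×0.154×8.9308² = 88.7960.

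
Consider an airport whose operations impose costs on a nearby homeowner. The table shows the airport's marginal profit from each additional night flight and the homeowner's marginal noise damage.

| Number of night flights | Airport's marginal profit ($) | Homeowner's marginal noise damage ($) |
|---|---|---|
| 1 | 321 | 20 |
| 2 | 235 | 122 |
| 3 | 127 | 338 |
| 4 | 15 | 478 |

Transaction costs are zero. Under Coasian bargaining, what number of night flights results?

2

Bargaining reaches the level where marginal profit last exceeds marginal noise damage.
That holds through level 2 (235 ≥ 122) but not at 3 (127 < 338).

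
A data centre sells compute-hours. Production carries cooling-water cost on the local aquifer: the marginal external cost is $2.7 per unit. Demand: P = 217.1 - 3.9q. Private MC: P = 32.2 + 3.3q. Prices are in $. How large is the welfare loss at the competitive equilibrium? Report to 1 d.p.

DWL = $0.5

Market equilibrium (private): 32.2 + 3.3q = 217.1 - 3.9q → q_m = 25.6806.
Social marginal cost = private MC + MEC = 34.9 + 3.3q.
Set SMC = demand: 34.9 + 3.3q = 217.1 - 3.9q → q* = 25.3056.
Between q* and q_m the wedge SMC − demand runs linearly from 0 to MEC(q_m), so the loss is a triangle.
DWL = ½ × 0.3750 × 2.7000 = 0.5063.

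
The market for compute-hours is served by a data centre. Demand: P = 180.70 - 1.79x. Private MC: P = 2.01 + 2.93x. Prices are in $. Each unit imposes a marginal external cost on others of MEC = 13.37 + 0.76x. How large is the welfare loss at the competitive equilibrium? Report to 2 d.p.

Market equilibrium (private): 2.01 + 2.93x = 180.70 - 1.79x → x_m = 37.8581.
Social marginal cost = private MC + MEC = 15.38 + 3.69x.
Set SMC = demand: 15.38 + 3.69x = 180.70 - 1.79x → x* = 30.1679.
Between x* and x_m the wedge SMC − demand runs linearly from 0 to MEC(x_m), so the loss is a triangle.
DWL = ½ × 7.6902 × 42.1421 = 162.0406.

DWL = $162.04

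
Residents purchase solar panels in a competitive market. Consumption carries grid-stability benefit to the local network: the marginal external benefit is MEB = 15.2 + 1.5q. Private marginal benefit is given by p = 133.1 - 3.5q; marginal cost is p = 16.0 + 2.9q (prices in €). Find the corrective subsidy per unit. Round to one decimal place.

subsidy = €55.7 per unit

Social marginal benefit = demand + MEB = 148.3 - 2.0q.
Set SMB = MC: 148.3 - 2.0q = 16.0 + 2.9q → q* = 27.0000.
The Pigouvian subsidy equals MEB at q*: 15.2 + 1.5×27.0000 = 55.7000.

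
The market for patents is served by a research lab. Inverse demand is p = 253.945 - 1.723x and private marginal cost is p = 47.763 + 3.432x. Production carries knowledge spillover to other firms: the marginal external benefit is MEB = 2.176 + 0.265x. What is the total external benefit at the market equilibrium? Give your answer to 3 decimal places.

Market equilibrium (private): 47.763 + 3.432x = 253.945 - 1.723x → x_m = 39.9965.
Total external benefit = ∫₀^{x_m} (2.176 + 0.265x) dx = 2.176×39.9965 + ½×0.265×39.9965² = 298.9953.

298.995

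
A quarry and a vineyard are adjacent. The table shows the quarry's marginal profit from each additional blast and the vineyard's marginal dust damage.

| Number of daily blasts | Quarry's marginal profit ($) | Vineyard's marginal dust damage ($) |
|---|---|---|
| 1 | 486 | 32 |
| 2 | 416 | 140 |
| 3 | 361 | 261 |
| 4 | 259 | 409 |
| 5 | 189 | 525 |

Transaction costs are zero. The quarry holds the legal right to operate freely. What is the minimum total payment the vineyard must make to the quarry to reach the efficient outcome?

Left alone the quarry would choose level 5 (marginal profit stays positive).
Efficient level: k* = 3 (marginal profit ≥ marginal dust damage through 3).
The vineyard must at least cover the quarry's forgone profit from cutting 5→3: 259 + 189 = 448.

$448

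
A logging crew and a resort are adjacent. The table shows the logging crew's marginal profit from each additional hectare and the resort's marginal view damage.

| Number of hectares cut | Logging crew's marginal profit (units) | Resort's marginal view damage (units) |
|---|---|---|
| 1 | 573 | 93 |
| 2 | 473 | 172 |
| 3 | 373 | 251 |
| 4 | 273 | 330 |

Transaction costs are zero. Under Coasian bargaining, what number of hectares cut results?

3

Bargaining reaches the level where marginal profit last exceeds marginal view damage.
That holds through level 3 (373 ≥ 251) but not at 4 (273 < 330).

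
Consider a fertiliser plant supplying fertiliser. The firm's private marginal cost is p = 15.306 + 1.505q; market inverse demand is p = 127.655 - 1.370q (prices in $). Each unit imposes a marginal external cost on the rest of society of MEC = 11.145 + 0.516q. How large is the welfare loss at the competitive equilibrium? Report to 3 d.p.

DWL = $144.539

Market equilibrium (private): 15.306 + 1.505q = 127.655 - 1.370q → q_m = 39.0779.
Social marginal cost = private MC + MEC = 26.451 + 2.021q.
Set SMC = demand: 26.451 + 2.021q = 127.655 - 1.370q → q* = 29.8449.
Between q* and q_m the wedge SMC − demand runs linearly from 0 to MEC(q_m), so the loss is a triangle.
DWL = ½ × 9.2330 × 31.3092 = 144.5389.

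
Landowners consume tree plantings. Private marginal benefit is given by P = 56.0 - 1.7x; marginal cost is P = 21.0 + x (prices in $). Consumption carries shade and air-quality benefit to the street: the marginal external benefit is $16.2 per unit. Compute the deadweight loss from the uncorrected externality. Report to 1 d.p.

Market equilibrium (private): 21.0 + x = 56.0 - 1.7x → x_m = 12.9630.
Social marginal benefit = demand + MEB = 72.2 - 1.7x.
Set SMB = MC: 72.2 - 1.7x = 21.0 + x → x* = 18.9630.
Height of the DWL triangle at x_m is SMB(x_m) − MC(x_m) = MEB(x_m) = 16.2000.
DWL = ½ × 6.0000 × 16.2000 = 48.6000.

DWL = $48.6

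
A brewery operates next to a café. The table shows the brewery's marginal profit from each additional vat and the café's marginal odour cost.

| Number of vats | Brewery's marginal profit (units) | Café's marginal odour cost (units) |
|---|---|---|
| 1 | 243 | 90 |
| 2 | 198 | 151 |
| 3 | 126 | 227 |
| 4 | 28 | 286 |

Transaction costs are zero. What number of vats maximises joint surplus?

2

Bargaining reaches the level where marginal profit last exceeds marginal odour cost.
That holds through level 2 (198 ≥ 151) but not at 3 (126 < 227).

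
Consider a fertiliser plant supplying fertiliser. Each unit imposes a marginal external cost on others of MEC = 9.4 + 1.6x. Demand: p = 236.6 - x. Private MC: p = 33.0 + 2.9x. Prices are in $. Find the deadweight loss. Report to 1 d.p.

Market equilibrium (private): 33.0 + 2.9x = 236.6 - x → x_m = 52.2051.
Social marginal cost = private MC + MEC = 42.4 + 4.5x.
Set SMC = demand: 42.4 + 4.5x = 236.6 - x → x* = 35.3091.
Between x* and x_m the wedge SMC − demand runs linearly from 0 to MEC(x_m), so the loss is a triangle.
DWL = ½ × 16.8960 × 92.9282 = 785.0574.

DWL = $785.1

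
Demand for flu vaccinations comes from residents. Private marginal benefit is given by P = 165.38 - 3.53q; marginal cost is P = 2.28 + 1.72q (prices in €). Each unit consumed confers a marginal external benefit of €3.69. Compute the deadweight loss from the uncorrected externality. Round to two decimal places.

DWL = €1.30

Market equilibrium (private): 2.28 + 1.72q = 165.38 - 3.53q → q_m = 31.0667.
Social marginal benefit = demand + MEB = 169.07 - 3.53q.
Set SMB = MC: 169.07 - 3.53q = 2.28 + 1.72q → q* = 31.7695.
The welfare-loss triangle has base |q_m − q*| and height MEB(q_m) (the vertical gap between SMB and MC is zero at q* and MEB at q_m).
DWL = ½ × 0.7028 × 3.6900 = 1.2967.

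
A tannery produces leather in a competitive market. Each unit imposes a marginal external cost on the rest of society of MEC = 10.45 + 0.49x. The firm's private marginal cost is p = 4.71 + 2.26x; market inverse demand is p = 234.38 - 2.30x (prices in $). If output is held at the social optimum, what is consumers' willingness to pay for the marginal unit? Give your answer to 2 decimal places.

Social marginal cost = private MC + MEC = 15.16 + 2.75x.
Set SMC = demand: 15.16 + 2.75x = 234.38 - 2.30x → x* = 43.4099.
Consumer price on the demand curve at x*: 234.38 − 2.30×43.4099 = 134.5372.

P = $134.54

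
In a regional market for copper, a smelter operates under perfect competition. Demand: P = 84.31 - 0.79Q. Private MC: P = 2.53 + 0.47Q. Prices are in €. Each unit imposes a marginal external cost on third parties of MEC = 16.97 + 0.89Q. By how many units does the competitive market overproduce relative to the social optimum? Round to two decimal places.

34.76 units

Market equilibrium (private): 2.53 + 0.47Q = 84.31 - 0.79Q → Q_m = 64.9048.
Social marginal cost = private MC + MEC = 19.50 + 1.36Q.
Set SMC = demand: 19.50 + 1.36Q = 84.31 - 0.79Q → Q* = 30.1442.
Gap = |64.9048 − 30.1442| = 34.7606.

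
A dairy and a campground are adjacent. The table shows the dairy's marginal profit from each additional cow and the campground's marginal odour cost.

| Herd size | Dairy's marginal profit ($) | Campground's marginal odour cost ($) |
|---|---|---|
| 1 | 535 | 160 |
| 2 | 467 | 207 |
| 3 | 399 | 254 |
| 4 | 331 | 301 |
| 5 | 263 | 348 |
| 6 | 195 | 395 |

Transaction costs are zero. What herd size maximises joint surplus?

Bargaining reaches the level where marginal profit last exceeds marginal odour cost.
That holds through level 4 (331 ≥ 301) but not at 5 (263 < 348).

4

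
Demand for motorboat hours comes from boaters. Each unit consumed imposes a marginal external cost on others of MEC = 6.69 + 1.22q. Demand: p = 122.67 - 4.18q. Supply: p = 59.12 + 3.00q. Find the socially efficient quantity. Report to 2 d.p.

Social marginal benefit = demand − MEC = 115.98 - 5.40q.
Set SMB = MC: 115.98 - 5.40q = 59.12 + 3.00q → q* = 6.7690.

q* = 6.77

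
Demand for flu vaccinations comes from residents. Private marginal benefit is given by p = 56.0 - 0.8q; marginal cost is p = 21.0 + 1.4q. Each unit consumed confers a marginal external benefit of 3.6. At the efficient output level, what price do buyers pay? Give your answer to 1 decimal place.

P = 42.0

Social marginal benefit = demand + MEB = 59.6 - 0.8q.
Set SMB = MC: 59.6 - 0.8q = 21.0 + 1.4q → q* = 17.5455.
Consumer price on the demand curve at q*: 56.0 − 0.8×17.5455 = 41.9636.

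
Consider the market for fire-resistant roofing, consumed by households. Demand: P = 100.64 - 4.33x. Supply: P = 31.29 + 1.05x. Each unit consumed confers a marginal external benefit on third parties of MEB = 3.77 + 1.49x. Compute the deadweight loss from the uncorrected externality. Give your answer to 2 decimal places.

DWL = 67.86

Market equilibrium (private): 31.29 + 1.05x = 100.64 - 4.33x → x_m = 12.8903.
Social marginal benefit = demand + MEB = 104.41 - 2.84x.
Set SMB = MC: 104.41 - 2.84x = 31.29 + 1.05x → x* = 18.7969.
The loss is the area between SMB and MC from x* to x_m; with linear curves that's a triangle of height MEB(x_m).
DWL = ½ × 5.9066 × 22.9766 = 67.8568.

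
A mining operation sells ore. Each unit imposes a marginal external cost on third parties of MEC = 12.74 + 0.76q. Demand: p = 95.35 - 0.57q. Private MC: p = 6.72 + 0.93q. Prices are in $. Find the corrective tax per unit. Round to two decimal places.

Social marginal cost = private MC + MEC = 19.46 + 1.69q.
Set SMC = demand: 19.46 + 1.69q = 95.35 - 0.57q → q* = 33.5796.
The Pigouvian tax equals MEC at q*: 12.74 + 0.76×33.5796 = 38.2605.

tax = $38.26 per unit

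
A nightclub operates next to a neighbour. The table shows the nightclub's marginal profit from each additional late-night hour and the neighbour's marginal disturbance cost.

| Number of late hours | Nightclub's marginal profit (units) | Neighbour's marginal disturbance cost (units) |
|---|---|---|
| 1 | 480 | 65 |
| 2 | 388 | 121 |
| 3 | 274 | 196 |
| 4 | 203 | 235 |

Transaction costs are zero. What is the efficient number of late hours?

3

Bargaining reaches the level where marginal profit last exceeds marginal disturbance cost.
That holds through level 3 (274 ≥ 196) but not at 4 (203 < 235).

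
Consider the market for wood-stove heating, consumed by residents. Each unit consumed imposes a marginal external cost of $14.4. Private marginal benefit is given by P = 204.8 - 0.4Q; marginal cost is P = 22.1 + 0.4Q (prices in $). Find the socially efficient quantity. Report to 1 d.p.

Social marginal benefit = demand − MEC = 190.4 - 0.4Q.
Set SMB = MC: 190.4 - 0.4Q = 22.1 + 0.4Q → Q* = 210.3750.

Q* = 210.4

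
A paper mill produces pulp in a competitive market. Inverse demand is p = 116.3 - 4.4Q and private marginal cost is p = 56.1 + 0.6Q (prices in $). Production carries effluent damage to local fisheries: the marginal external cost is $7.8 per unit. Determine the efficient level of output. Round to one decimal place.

Q* = 10.5

Social marginal cost = private MC + MEC = 63.9 + 0.6Q.
Set SMC = demand: 63.9 + 0.6Q = 116.3 - 4.4Q → Q* = 10.4800.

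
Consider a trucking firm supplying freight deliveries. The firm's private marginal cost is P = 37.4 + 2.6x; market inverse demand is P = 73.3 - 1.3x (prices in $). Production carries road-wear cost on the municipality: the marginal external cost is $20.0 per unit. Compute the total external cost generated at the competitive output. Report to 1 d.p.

Market equilibrium (private): 37.4 + 2.6x = 73.3 - 1.3x → x_m = 9.2051.
Total external cost = MEC × x_m = 20.0 × 9.2051 = 184.1020.

$184.1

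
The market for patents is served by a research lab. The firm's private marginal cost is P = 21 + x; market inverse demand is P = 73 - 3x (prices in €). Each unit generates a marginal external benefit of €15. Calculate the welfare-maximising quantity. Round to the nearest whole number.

Social marginal cost = private MC − MEB = 6 + x.
Set SMC = demand: 6 + x = 73 - 3x → x* = 16.7500.

x* = 17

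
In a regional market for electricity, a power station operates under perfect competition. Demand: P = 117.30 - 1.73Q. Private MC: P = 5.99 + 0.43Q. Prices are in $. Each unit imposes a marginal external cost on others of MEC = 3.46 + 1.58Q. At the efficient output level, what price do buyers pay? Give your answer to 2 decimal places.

Social marginal cost = private MC + MEC = 9.45 + 2.01Q.
Set SMC = demand: 9.45 + 2.01Q = 117.30 - 1.73Q → Q* = 28.8369.
Consumer price on the demand curve at Q*: 117.30 − 1.73×28.8369 = 67.4122.

P = $67.41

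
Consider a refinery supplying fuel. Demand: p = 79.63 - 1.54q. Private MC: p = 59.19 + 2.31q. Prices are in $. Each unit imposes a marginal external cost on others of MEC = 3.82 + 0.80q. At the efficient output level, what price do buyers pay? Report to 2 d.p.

Social marginal cost = private MC + MEC = 63.01 + 3.11q.
Set SMC = demand: 63.01 + 3.11q = 79.63 - 1.54q → q* = 3.5742.
Consumer price on the demand curve at q*: 79.63 − 1.54×3.5742 = 74.1257.

P = $74.13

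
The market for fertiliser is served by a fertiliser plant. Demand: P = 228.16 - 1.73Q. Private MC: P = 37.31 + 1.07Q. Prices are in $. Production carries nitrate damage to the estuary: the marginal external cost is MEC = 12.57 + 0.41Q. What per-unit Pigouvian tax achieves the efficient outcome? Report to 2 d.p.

Social marginal cost = private MC + MEC = 49.88 + 1.48Q.
Set SMC = demand: 49.88 + 1.48Q = 228.16 - 1.73Q → Q* = 55.5389.
The Pigouvian tax equals MEC at Q*: 12.57 + 0.41×55.5389 = 35.3409.

tax = $35.34 per unit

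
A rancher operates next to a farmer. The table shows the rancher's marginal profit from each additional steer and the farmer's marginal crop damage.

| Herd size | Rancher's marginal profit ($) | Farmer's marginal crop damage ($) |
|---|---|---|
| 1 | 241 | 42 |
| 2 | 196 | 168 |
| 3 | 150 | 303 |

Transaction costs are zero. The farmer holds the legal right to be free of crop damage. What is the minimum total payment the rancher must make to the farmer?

Efficient level: marginal profit ≥ marginal crop damage through level 2, so k* = 2.
With the farmer holding the right, the rancher must at least compensate total damage at k*: 42 + 168 = 210.

$210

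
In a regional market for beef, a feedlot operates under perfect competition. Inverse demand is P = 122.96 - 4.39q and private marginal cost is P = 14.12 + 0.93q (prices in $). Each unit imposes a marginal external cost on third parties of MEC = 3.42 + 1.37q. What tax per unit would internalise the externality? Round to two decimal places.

Social marginal cost = private MC + MEC = 17.54 + 2.30q.
Set SMC = demand: 17.54 + 2.30q = 122.96 - 4.39q → q* = 15.7578.
The Pigouvian tax equals MEC at q*: 3.42 + 1.37×15.7578 = 25.0082.

tax = $25.01 per unit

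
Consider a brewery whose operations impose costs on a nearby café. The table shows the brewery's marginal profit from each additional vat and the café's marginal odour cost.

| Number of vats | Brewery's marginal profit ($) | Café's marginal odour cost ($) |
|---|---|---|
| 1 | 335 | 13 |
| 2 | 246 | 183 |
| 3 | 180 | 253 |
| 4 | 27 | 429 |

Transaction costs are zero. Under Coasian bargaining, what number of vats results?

Bargaining reaches the level where marginal profit last exceeds marginal odour cost.
That holds through level 2 (246 ≥ 183) but not at 3 (180 < 253).

2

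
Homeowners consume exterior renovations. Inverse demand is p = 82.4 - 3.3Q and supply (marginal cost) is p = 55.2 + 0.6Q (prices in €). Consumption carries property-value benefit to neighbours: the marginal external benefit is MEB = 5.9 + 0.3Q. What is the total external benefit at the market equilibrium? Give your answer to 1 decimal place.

€48.4

Market equilibrium (private): 55.2 + 0.6Q = 82.4 - 3.3Q → Q_m = 6.9744.
Total external benefit = ∫₀^{Q_m} (5.9 + 0.3Q) dQ = 5.9×6.9744 + ½×0.3×6.9744² = 48.4453.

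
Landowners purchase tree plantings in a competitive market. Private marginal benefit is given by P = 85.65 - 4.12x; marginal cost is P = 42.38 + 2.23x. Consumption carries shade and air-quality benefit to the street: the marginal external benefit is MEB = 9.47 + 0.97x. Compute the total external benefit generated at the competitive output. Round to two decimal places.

87.05

Market equilibrium (private): 42.38 + 2.23x = 85.65 - 4.12x → x_m = 6.8142.
Total external benefit = ∫₀^{x_m} (9.47 + 0.97x) dx = 9.47×6.8142 + ½×0.97×6.8142² = 87.0506.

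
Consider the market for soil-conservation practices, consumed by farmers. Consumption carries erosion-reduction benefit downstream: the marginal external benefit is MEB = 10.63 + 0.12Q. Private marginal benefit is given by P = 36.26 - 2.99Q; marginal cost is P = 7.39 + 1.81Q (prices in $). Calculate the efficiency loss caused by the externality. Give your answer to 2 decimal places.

DWL = $13.77

Market equilibrium (private): 7.39 + 1.81Q = 36.26 - 2.99Q → Q_m = 6.0146.
Social marginal benefit = demand + MEB = 46.89 - 2.87Q.
Set SMB = MC: 46.89 - 2.87Q = 7.39 + 1.81Q → Q* = 8.4402.
Height of the DWL triangle at Q_m is SMB(Q_m) − MC(Q_m) = MEB(Q_m) = 11.3518.
DWL = ½ × 2.4256 × 11.3518 = 13.7675.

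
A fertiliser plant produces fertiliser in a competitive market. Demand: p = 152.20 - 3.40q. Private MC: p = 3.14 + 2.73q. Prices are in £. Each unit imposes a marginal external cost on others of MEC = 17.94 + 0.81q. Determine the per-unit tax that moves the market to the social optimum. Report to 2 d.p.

Social marginal cost = private MC + MEC = 21.08 + 3.54q.
Set SMC = demand: 21.08 + 3.54q = 152.20 - 3.40q → q* = 18.8934.
The Pigouvian tax equals MEC at q*: 17.94 + 0.81×18.8934 = 33.2437.

tax = £33.24 per unit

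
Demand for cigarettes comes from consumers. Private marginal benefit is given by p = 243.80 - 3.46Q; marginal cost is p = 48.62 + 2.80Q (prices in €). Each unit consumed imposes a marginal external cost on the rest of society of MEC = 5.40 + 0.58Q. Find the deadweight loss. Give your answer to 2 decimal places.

Market equilibrium (private): 48.62 + 2.80Q = 243.80 - 3.46Q → Q_m = 31.1789.
Social marginal benefit = demand − MEC = 238.40 - 4.04Q.
Set SMB = MC: 238.40 - 4.04Q = 48.62 + 2.80Q → Q* = 27.7456.
Between Q* and Q_m the wedge MC − SMB runs linearly from 0 to MEC(Q_m), so the loss is a triangle.
DWL = ½ × 3.4333 × 23.4838 = 40.3135.

DWL = €40.31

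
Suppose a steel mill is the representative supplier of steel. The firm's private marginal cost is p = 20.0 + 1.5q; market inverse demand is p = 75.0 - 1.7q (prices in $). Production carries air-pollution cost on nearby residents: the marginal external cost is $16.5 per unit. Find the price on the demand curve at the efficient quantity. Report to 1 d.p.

P = $54.5

Social marginal cost = private MC + MEC = 36.5 + 1.5q.
Set SMC = demand: 36.5 + 1.5q = 75.0 - 1.7q → q* = 12.0313.
Consumer price on the demand curve at q*: 75.0 − 1.7×12.0313 = 54.5468.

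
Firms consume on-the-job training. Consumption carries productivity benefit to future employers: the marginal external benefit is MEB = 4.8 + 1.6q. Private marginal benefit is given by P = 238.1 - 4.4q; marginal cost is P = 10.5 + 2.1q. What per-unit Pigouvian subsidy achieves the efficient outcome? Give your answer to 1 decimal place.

subsidy = 80.7 per unit

Social marginal benefit = demand + MEB = 242.9 - 2.8q.
Set SMB = MC: 242.9 - 2.8q = 10.5 + 2.1q → q* = 47.4286.
The Pigouvian subsidy equals MEB at q*: 4.8 + 1.6×47.4286 = 80.6858.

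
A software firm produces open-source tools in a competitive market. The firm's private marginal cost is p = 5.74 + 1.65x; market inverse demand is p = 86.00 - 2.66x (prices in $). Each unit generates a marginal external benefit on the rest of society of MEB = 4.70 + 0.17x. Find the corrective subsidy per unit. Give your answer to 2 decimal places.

Social marginal cost = private MC − MEB = 1.04 + 1.48x.
Set SMC = demand: 1.04 + 1.48x = 86.00 - 2.66x → x* = 20.5217.
The Pigouvian subsidy equals MEB at x*: 4.70 + 0.17×20.5217 = 8.1887.

subsidy = $8.19 per unit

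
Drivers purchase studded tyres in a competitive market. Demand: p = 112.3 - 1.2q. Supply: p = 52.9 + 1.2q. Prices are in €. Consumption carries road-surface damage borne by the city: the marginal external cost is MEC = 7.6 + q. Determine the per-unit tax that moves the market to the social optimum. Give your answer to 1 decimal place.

tax = €22.8 per unit

Social marginal benefit = demand − MEC = 104.7 - 2.2q.
Set SMB = MC: 104.7 - 2.2q = 52.9 + 1.2q → q* = 15.2353.
The Pigouvian tax equals MEC at q*: 7.6 + 1.0×15.2353 = 22.8353.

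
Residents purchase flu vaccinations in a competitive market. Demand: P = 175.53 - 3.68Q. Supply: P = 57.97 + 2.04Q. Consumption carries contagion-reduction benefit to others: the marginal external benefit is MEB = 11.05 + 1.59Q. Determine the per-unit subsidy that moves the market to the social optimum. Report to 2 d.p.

Social marginal benefit = demand + MEB = 186.58 - 2.09Q.
Set SMB = MC: 186.58 - 2.09Q = 57.97 + 2.04Q → Q* = 31.1404.
The Pigouvian subsidy equals MEB at Q*: 11.05 + 1.59×31.1404 = 60.5632.

subsidy = 60.56 per unit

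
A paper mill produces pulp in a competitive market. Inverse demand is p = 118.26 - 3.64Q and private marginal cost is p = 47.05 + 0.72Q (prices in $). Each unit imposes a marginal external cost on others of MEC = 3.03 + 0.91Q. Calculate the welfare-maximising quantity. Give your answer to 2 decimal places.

Q* = 12.94

Social marginal cost = private MC + MEC = 50.08 + 1.63Q.
Set SMC = demand: 50.08 + 1.63Q = 118.26 - 3.64Q → Q* = 12.9374.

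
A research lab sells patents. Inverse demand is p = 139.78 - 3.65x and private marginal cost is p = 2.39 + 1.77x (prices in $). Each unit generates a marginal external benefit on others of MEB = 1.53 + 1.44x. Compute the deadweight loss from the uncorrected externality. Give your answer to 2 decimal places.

Market equilibrium (private): 2.39 + 1.77x = 139.78 - 3.65x → x_m = 25.3487.
Social marginal cost = private MC − MEB = 0.86 + 0.33x.
Set SMC = demand: 0.86 + 0.33x = 139.78 - 3.65x → x* = 34.9045.
The welfare-loss triangle has base |x_m − x*| and height MEB(x_m) (the vertical gap between SMC and demand is zero at x* and MEB at x_m).
DWL = ½ × 9.5558 × 38.0321 = 181.7136.

DWL = $181.71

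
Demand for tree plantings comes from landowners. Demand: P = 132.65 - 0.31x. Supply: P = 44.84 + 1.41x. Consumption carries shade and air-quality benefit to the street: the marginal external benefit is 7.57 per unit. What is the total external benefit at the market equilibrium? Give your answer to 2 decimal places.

386.47

Market equilibrium (private): 44.84 + 1.41x = 132.65 - 0.31x → x_m = 51.0523.
Total external benefit = MEB × x_m = 7.57 × 51.0523 = 386.4659.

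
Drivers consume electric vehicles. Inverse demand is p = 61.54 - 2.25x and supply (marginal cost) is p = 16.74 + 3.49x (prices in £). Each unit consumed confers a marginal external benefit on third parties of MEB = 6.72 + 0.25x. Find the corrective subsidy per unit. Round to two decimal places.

Social marginal benefit = demand + MEB = 68.26 - 2.00x.
Set SMB = MC: 68.26 - 2.00x = 16.74 + 3.49x → x* = 9.3843.
The Pigouvian subsidy equals MEB at x*: 6.72 + 0.25×9.3843 = 9.0661.

subsidy = £9.07 per unit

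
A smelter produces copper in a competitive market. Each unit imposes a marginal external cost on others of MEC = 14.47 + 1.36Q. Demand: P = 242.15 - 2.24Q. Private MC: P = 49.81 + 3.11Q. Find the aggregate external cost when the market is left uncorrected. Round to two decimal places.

1399.12

Market equilibrium (private): 49.81 + 3.11Q = 242.15 - 2.24Q → Q_m = 35.9514.
Total external cost = ∫₀^{Q_m} (14.47 + 1.36Q) dQ = 14.47×35.9514 + ½×1.36×35.9514² = 1399.1189.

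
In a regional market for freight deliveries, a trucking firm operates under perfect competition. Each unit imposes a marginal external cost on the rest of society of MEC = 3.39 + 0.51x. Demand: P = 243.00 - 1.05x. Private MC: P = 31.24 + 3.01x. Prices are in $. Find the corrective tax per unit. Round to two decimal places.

Social marginal cost = private MC + MEC = 34.63 + 3.52x.
Set SMC = demand: 34.63 + 3.52x = 243.00 - 1.05x → x* = 45.5952.
The Pigouvian tax equals MEC at x*: 3.39 + 0.51×45.5952 = 26.6436.

tax = $26.64 per unit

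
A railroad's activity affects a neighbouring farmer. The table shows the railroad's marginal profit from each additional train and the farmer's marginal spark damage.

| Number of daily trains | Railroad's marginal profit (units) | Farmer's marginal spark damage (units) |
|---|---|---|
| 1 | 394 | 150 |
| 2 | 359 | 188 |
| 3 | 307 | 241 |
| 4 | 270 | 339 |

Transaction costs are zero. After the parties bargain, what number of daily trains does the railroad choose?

Bargaining reaches the level where marginal profit last exceeds marginal spark damage.
That holds through level 3 (307 ≥ 241) but not at 4 (270 < 339).

3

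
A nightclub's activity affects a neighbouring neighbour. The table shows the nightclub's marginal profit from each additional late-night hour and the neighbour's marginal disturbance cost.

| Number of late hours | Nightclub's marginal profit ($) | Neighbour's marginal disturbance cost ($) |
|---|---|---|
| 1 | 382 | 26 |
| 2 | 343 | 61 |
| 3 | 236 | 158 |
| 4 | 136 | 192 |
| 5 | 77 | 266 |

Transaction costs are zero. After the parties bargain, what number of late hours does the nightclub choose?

3

Bargaining reaches the level where marginal profit last exceeds marginal disturbance cost.
That holds through level 3 (236 ≥ 158) but not at 4 (136 < 192).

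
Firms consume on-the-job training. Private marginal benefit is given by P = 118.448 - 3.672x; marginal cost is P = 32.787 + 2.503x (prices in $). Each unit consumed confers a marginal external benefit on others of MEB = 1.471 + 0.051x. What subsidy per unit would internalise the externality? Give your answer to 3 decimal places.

Social marginal benefit = demand + MEB = 119.919 - 3.621x.
Set SMB = MC: 119.919 - 3.621x = 32.787 + 2.503x → x* = 14.2280.
The Pigouvian subsidy equals MEB at x*: 1.471 + 0.051×14.2280 = 2.1966.

subsidy = $2.197 per unit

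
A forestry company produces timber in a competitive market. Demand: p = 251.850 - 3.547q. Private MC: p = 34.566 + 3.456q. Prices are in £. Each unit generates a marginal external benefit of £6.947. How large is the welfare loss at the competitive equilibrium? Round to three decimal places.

Market equilibrium (private): 34.566 + 3.456q = 251.850 - 3.547q → q_m = 31.0273.
Social marginal cost = private MC − MEB = 27.619 + 3.456q.
Set SMC = demand: 27.619 + 3.456q = 251.850 - 3.547q → q* = 32.0193.
Height of the DWL triangle at q_m is demand(q_m) − SMC(q_m) = MEB(q_m) = 6.9470.
DWL = ½ × 0.9920 × 6.9470 = 3.4457.

DWL = £3.446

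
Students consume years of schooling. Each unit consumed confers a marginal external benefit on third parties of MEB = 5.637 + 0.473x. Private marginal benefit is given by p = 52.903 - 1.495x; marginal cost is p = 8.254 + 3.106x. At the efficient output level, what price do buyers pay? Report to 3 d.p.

P = 34.691

Social marginal benefit = demand + MEB = 58.540 - 1.022x.
Set SMB = MC: 58.540 - 1.022x = 8.254 + 3.106x → x* = 12.1817.
Consumer price on the demand curve at x*: 52.903 − 1.495×12.1817 = 34.6914.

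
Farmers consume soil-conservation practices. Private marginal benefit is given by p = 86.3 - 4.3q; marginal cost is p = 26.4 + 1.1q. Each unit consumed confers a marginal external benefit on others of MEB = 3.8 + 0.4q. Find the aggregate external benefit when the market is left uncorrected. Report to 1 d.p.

66.8

Market equilibrium (private): 26.4 + 1.1q = 86.3 - 4.3q → q_m = 11.0926.
Total external benefit = ∫₀^{q_m} (3.8 + 0.4q) dq = 3.8×11.0926 + ½×0.4×11.0926² = 66.7610.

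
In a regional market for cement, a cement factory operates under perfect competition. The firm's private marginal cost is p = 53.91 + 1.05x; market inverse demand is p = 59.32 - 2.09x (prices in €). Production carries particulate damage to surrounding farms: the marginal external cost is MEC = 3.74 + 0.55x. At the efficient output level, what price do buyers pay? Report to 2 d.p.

P = €58.37

Social marginal cost = private MC + MEC = 57.65 + 1.60x.
Set SMC = demand: 57.65 + 1.60x = 59.32 - 2.09x → x* = 0.4526.
Consumer price on the demand curve at x*: 59.32 − 2.09×0.4526 = 58.3741.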